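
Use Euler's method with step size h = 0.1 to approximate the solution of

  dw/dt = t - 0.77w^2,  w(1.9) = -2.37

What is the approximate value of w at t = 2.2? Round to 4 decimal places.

-3.3927

Euler: w_{n+1} = w_n + h·f(t_n, w_n).
t=1.900000, w=-2.370000: f=-2.425013 → w ← -2.370000 + 0.1·(-2.425013) = -2.612501
t=2.000000, w=-2.612501: f=-3.255376 → w ← -2.612501 + 0.1·(-3.255376) = -2.938039
t=2.100000, w=-2.938039: f=-4.546696 → w ← -2.938039 + 0.1·(-4.546696) = -3.392708
w(2.2) ≈ -3.3927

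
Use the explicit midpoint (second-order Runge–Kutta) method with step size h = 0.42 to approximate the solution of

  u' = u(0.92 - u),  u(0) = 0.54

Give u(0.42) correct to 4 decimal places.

Midpoint: k1 = f(x_n, u_n); k2 = f(x_n + h/2, u_n + (h/2)·k1); u_{n+1} = u_n + h·k2.
x=0.000000, u=0.540000:
  k1 = f(0.000000, 0.540000) = 0.205200
  k2 = f(0.210000, 0.583092) = 0.196448
  u ← 0.540000 + 0.42·0.196448 = 0.622508
u(0.42) ≈ 0.6225

0.6225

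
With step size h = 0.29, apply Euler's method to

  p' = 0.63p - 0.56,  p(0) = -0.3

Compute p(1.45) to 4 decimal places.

Euler: p_{n+1} = p_n + h·f(s_n, p_n).
s=0.000000, p=-0.300000: f=-0.749000 → p ← -0.300000 + 0.29·(-0.749000) = -0.517210
s=0.290000, p=-0.517210: f=-0.885842 → p ← -0.517210 + 0.29·(-0.885842) = -0.774104
s=0.580000, p=-0.774104: f=-1.047686 → p ← -0.774104 + 0.29·(-1.047686) = -1.077933
s=0.870000, p=-1.077933: f=-1.239098 → p ← -1.077933 + 0.29·(-1.239098) = -1.437271
s=1.160000, p=-1.437271: f=-1.465481 → p ← -1.437271 + 0.29·(-1.465481) = -1.862261
p(1.45) ≈ -1.8623

-1.8623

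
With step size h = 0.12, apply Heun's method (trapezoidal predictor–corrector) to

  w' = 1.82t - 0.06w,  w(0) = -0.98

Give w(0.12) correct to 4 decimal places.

Heun: k1 = f(t_n, w_n); k2 = f(t_n + h, w_n + h·k1); w_{n+1} = w_n + (h/2)·(k1 + k2).
t=0.000000, w=-0.980000:
  k1 = f(0.000000, -0.980000) = 0.058800
  k2 = f(0.120000, -0.972944) = 0.276777
  w ← -0.980000 + (0.12/2)·(0.058800 + 0.276777) = -0.959865
w(0.12) ≈ -0.9599

-0.9599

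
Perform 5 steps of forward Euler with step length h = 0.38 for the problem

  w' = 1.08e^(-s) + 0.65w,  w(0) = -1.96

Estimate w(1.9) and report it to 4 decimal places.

Euler: w_{n+1} = w_n + h·f(s_n, w_n).
s=0.000000, w=-1.960000: f=-0.194000 → w ← -1.960000 + 0.38·(-0.194000) = -2.033720
s=0.380000, w=-2.033720: f=-0.583348 → w ← -2.033720 + 0.38·(-0.583348) = -2.255392
s=0.760000, w=-2.255392: f=-0.960925 → w ← -2.255392 + 0.38·(-0.960925) = -2.620544
s=1.140000, w=-2.620544: f=-1.357949 → w ← -2.620544 + 0.38·(-1.357949) = -3.136564
s=1.520000, w=-3.136564: f=-1.802558 → w ← -3.136564 + 0.38·(-1.802558) = -3.821536
w(1.9) ≈ -3.8215

-3.8215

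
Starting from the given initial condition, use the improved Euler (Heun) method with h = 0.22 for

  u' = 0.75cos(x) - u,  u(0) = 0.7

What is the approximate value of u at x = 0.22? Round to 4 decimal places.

0.7078

Heun: k1 = f(x_n, u_n); k2 = f(x_n + h, u_n + h·k1); u_{n+1} = u_n + (h/2)·(k1 + k2).
x=0.000000, u=0.700000:
  k1 = f(0.000000, 0.700000) = 0.050000
  k2 = f(0.220000, 0.711000) = 0.020923
  u ← 0.700000 + (0.22/2)·(0.050000 + 0.020923) = 0.707802
u(0.22) ≈ 0.7078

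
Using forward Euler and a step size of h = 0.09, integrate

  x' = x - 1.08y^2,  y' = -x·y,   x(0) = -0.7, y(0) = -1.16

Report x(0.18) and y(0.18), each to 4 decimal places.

-1.1220, -1.3323

Euler on (x,y): x_{n+1} = x_n + h·x', y_{n+1} = y_n + h·y'.
0.000000: (-0.700000, -1.160000); f=(-2.153248, -0.812000) → (-0.893792, -1.233080)
0.090000: (-0.893792, -1.233080); f=(-2.535918, -1.102117) → (-1.122025, -1.332271)
(x(0.18), y(0.18)) ≈ (-1.1220, -1.3323)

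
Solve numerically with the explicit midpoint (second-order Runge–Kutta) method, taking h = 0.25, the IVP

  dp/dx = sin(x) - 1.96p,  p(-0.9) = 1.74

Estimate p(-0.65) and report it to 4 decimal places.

0.9693

Midpoint: k1 = f(x_n, p_n); k2 = f(x_n + h/2, p_n + (h/2)·k1); p_{n+1} = p_n + h·k2.
x=-0.900000, p=1.740000:
  k1 = f(-0.900000, 1.740000) = -4.193727
  k2 = f(-0.775000, 1.215784) = -3.082653
  p ← 1.740000 + 0.25·(-3.082653) = 0.969337
p(-0.65) ≈ 0.9693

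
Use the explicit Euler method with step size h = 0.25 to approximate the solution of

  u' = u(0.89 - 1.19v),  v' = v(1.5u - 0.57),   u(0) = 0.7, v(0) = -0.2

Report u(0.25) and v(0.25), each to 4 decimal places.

Euler on (u,v): u_{n+1} = u_n + h·u', v_{n+1} = v_n + h·v'.
0.000000: (0.700000, -0.200000); f=(0.789600, -0.096000) → (0.897400, -0.224000)
(u(0.25), v(0.25)) ≈ (0.8974, -0.2240)

0.8974, -0.2240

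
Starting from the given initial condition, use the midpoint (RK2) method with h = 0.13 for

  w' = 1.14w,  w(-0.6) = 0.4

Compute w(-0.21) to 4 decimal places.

Midpoint: k1 = f(t_n, w_n); k2 = f(t_n + h/2, w_n + (h/2)·k1); w_{n+1} = w_n + h·k2.
t=-0.600000, w=0.400000:
  k1 = f(-0.600000, 0.400000) = 0.456000
  k2 = f(-0.535000, 0.429640) = 0.489790
  w ← 0.400000 + 0.13·0.489790 = 0.463673
t=-0.470000, w=0.463673:
  k1 = f(-0.470000, 0.463673) = 0.528587
  k2 = f(-0.405000, 0.498031) = 0.567755
  w ← 0.463673 + 0.13·0.567755 = 0.537481
t=-0.340000, w=0.537481:
  k1 = f(-0.340000, 0.537481) = 0.612728
  k2 = f(-0.275000, 0.577308) = 0.658131
  w ← 0.537481 + 0.13·0.658131 = 0.623038
w(-0.21) ≈ 0.6230

0.6230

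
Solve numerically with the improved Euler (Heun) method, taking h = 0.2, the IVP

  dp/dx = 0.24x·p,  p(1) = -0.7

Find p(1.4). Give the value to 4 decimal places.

Heun: k1 = f(x_n, p_n); k2 = f(x_n + h, p_n + h·k1); p_{n+1} = p_n + (h/2)·(k1 + k2).
x=1.000000, p=-0.700000:
  k1 = f(1.000000, -0.700000) = -0.168000
  k2 = f(1.200000, -0.733600) = -0.211277
  p ← -0.700000 + (0.2/2)·(-0.168000 + (-0.211277)) = -0.737928
x=1.200000, p=-0.737928:
  k1 = f(1.200000, -0.737928) = -0.212523
  k2 = f(1.400000, -0.780432) = -0.262225
  p ← -0.737928 + (0.2/2)·(-0.212523 + (-0.262225)) = -0.785403
p(1.4) ≈ -0.7854

-0.7854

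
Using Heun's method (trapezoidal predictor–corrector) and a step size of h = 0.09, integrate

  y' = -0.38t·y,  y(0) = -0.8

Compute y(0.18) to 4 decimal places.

-0.7951

Heun: k1 = f(t_n, y_n); k2 = f(t_n + h, y_n + h·k1); y_{n+1} = y_n + (h/2)·(k1 + k2).
t=0.000000, y=-0.800000:
  k1 = f(0.000000, -0.800000) = 0.000000
  k2 = f(0.090000, -0.800000) = 0.027360
  y ← -0.800000 + (0.09/2)·(0.000000 + 0.027360) = -0.798769
t=0.090000, y=-0.798769:
  k1 = f(0.090000, -0.798769) = 0.027318
  k2 = f(0.180000, -0.796310) = 0.054468
  y ← -0.798769 + (0.09/2)·(0.027318 + 0.054468) = -0.795088
y(0.18) ≈ -0.7951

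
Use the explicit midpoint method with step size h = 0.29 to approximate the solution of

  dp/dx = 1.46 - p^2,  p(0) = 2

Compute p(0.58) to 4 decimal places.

1.4501

Midpoint: k1 = f(x_n, p_n); k2 = f(x_n + h/2, p_n + (h/2)·k1); p_{n+1} = p_n + h·k2.
x=0.000000, p=2.000000:
  k1 = f(0.000000, 2.000000) = -2.540000
  k2 = f(0.145000, 1.631700) = -1.202445
  p ← 2.000000 + 0.29·(-1.202445) = 1.651291
x=0.290000, p=1.651291:
  k1 = f(0.290000, 1.651291) = -1.266762
  k2 = f(0.435000, 1.467611) = -0.693881
  p ← 1.651291 + 0.29·(-0.693881) = 1.450066
p(0.58) ≈ 1.4501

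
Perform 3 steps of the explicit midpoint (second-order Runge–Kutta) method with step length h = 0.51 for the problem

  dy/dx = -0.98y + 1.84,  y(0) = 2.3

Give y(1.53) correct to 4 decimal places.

1.9807

Midpoint: k1 = f(x_n, y_n); k2 = f(x_n + h/2, y_n + (h/2)·k1); y_{n+1} = y_n + h·k2.
x=0.000000, y=2.300000:
  k1 = f(0.000000, 2.300000) = -0.414000
  k2 = f(0.255000, 2.194430) = -0.310541
  y ← 2.300000 + 0.51·(-0.310541) = 2.141624
x=0.510000, y=2.141624:
  k1 = f(0.510000, 2.141624) = -0.258791
  k2 = f(0.765000, 2.075632) = -0.194119
  y ← 2.141624 + 0.51·(-0.194119) = 2.042623
x=1.020000, y=2.042623:
  k1 = f(1.020000, 2.042623) = -0.161771
  k2 = f(1.275000, 2.001371) = -0.121344
  y ← 2.042623 + 0.51·(-0.121344) = 1.980738
y(1.53) ≈ 1.9807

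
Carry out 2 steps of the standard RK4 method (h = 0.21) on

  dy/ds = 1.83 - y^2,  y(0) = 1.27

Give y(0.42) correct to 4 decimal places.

RK4: k1 = f(s_n, y_n); k2 = f(s_n + h/2, y_n + (h/2)·k1); k3 = f(s_n + h/2, y_n + (h/2)·k2); k4 = f(s_n + h, y_n + h·k3); y_{n+1} = y_n + (h/6)·(k1 + 2k2 + 2k3 + k4).
s=0.000000, y=1.270000:
  k1 = f(0.000000, 1.270000) = 0.217100
  k2 = f(0.105000, 1.292795) = 0.158680
  k3 = f(0.105000, 1.286661) = 0.174502
  k4 = f(0.210000, 1.306646) = 0.122677
  y ← 1.270000 + (0.21/6)·(k1 + 2k2 + 2k3 + k4) = 1.305215
s=0.210000, y=1.305215:
  k1 = f(0.210000, 1.305215) = 0.126414
  k2 = f(0.315000, 1.318488) = 0.091588
  k3 = f(0.315000, 1.314832) = 0.101217
  k4 = f(0.420000, 1.326471) = 0.070476
  y ← 1.305215 + (0.21/6)·(k1 + 2k2 + 2k3 + k4) = 1.325603
y(0.42) ≈ 1.3256

1.3256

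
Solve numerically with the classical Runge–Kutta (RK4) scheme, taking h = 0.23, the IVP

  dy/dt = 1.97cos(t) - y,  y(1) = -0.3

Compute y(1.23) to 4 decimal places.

RK4: k1 = f(t_n, y_n); k2 = f(t_n + h/2, y_n + (h/2)·k1); k3 = f(t_n + h/2, y_n + (h/2)·k2); k4 = f(t_n + h, y_n + h·k3); y_{n+1} = y_n + (h/6)·(k1 + 2k2 + 2k3 + k4).
t=1.000000, y=-0.300000:
  k1 = f(1.000000, -0.300000) = 1.364396
  k2 = f(1.115000, -0.143095) = 1.010244
  k3 = f(1.115000, -0.183822) = 1.050972
  k4 = f(1.230000, -0.058277) = 0.716725
  y ← -0.300000 + (0.23/6)·(k1 + 2k2 + 2k3 + k4) = -0.062197
y(1.23) ≈ -0.0622

-0.0622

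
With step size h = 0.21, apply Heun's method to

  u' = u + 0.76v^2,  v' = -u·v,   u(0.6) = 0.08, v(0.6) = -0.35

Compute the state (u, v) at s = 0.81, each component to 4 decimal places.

0.1198, -0.3429

Heun on (u,v): k1 = f(s_n, state_n); k2 = f(s_n + h, state_n + h·k1); state_{n+1} = state_n + (h/2)·(k1 + k2).
0.600000: (0.080000, -0.350000)
  k1 = (0.173100, 0.028000)
  predictor → (0.116351, -0.344120)
  k2 = (0.206349, 0.040039)
  → (0.119842, -0.342856)
(u(0.81), v(0.81)) ≈ (0.1198, -0.3429)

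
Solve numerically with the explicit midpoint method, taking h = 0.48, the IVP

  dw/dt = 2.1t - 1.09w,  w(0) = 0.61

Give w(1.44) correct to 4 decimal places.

Midpoint: k1 = f(t_n, w_n); k2 = f(t_n + h/2, w_n + (h/2)·k1); w_{n+1} = w_n + h·k2.
t=0.000000, w=0.610000:
  k1 = f(0.000000, 0.610000) = -0.664900
  k2 = f(0.240000, 0.450424) = 0.013038
  w ← 0.610000 + 0.48·0.013038 = 0.616258
t=0.480000, w=0.616258:
  k1 = f(0.480000, 0.616258) = 0.336279
  k2 = f(0.720000, 0.696965) = 0.752308
  w ← 0.616258 + 0.48·0.752308 = 0.977366
t=0.960000, w=0.977366:
  k1 = f(0.960000, 0.977366) = 0.950671
  k2 = f(1.200000, 1.205527) = 1.205975
  w ← 0.977366 + 0.48·1.205975 = 1.556234
w(1.44) ≈ 1.5562

1.5562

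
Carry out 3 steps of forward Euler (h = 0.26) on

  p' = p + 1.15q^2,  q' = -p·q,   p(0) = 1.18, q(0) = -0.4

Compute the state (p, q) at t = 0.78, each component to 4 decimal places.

Euler on (p,q): p_{n+1} = p_n + h·p', q_{n+1} = q_n + h·q'.
0.000000: (1.180000, -0.400000); f=(1.364000, 0.472000) → (1.534640, -0.277280)
0.260000: (1.534640, -0.277280); f=(1.623057, 0.425525) → (1.956635, -0.166644)
0.520000: (1.956635, -0.166644); f=(1.988570, 0.326060) → (2.473663, -0.081868)
(p(0.78), q(0.78)) ≈ (2.4737, -0.0819)

2.4737, -0.0819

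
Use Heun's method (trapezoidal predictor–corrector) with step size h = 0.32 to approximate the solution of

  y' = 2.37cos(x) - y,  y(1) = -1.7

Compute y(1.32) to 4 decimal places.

Heun: k1 = f(x_n, y_n); k2 = f(x_n + h, y_n + h·k1); y_{n+1} = y_n + (h/2)·(k1 + k2).
x=1.000000, y=-1.700000:
  k1 = f(1.000000, -1.700000) = 2.980516
  k2 = f(1.320000, -0.746235) = 1.334411
  y ← -1.700000 + (0.32/2)·(2.980516 + 1.334411) = -1.009612
y(1.32) ≈ -1.0096

-1.0096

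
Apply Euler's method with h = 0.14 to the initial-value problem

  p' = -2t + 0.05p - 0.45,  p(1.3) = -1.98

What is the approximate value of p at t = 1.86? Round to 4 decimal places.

-3.9983

Euler: p_{n+1} = p_n + h·f(t_n, p_n).
t=1.300000, p=-1.980000: f=-3.149000 → p ← -1.980000 + 0.14·(-3.149000) = -2.420860
t=1.440000, p=-2.420860: f=-3.451043 → p ← -2.420860 + 0.14·(-3.451043) = -2.904006
t=1.580000, p=-2.904006: f=-3.755200 → p ← -2.904006 + 0.14·(-3.755200) = -3.429734
t=1.720000, p=-3.429734: f=-4.061487 → p ← -3.429734 + 0.14·(-4.061487) = -3.998342
p(1.86) ≈ -3.9983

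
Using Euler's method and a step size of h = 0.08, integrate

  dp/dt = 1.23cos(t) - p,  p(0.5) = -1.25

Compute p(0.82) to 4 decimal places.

-0.6144

Euler: p_{n+1} = p_n + h·f(t_n, p_n).
t=0.500000, p=-1.250000: f=2.329427 → p ← -1.250000 + 0.08·2.329427 = -1.063646
t=0.580000, p=-1.063646: f=2.092495 → p ← -1.063646 + 0.08·2.092495 = -0.896246
t=0.660000, p=-0.896246: f=1.867937 → p ← -0.896246 + 0.08·1.867937 = -0.746811
t=0.740000, p=-0.746811: f=1.655128 → p ← -0.746811 + 0.08·1.655128 = -0.614401
p(0.82) ≈ -0.6144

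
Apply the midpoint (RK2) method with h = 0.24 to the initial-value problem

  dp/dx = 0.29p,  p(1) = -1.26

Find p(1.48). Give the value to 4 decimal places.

-1.4480

Midpoint: k1 = f(x_n, p_n); k2 = f(x_n + h/2, p_n + (h/2)·k1); p_{n+1} = p_n + h·k2.
x=1.000000, p=-1.260000:
  k1 = f(1.000000, -1.260000) = -0.365400
  k2 = f(1.120000, -1.303848) = -0.378116
  p ← -1.260000 + 0.24·(-0.378116) = -1.350748
x=1.240000, p=-1.350748:
  k1 = f(1.240000, -1.350748) = -0.391717
  k2 = f(1.360000, -1.397754) = -0.405349
  p ← -1.350748 + 0.24·(-0.405349) = -1.448031
p(1.48) ≈ -1.4480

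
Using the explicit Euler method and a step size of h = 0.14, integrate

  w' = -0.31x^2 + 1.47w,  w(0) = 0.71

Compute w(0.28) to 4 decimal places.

Euler: w_{n+1} = w_n + h·f(x_n, w_n).
x=0.000000, w=0.710000: f=1.043700 → w ← 0.710000 + 0.14·1.043700 = 0.856118
x=0.140000, w=0.856118: f=1.252417 → w ← 0.856118 + 0.14·1.252417 = 1.031456
w(0.28) ≈ 1.0315

1.0315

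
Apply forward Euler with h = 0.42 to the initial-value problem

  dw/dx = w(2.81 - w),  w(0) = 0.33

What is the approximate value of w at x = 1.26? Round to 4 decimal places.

Euler: w_{n+1} = w_n + h·f(x_n, w_n).
x=0.000000, w=0.330000: f=0.818400 → w ← 0.330000 + 0.42·0.818400 = 0.673728
x=0.420000, w=0.673728: f=1.439266 → w ← 0.673728 + 0.42·1.439266 = 1.278220
x=0.840000, w=1.278220: f=1.957952 → w ← 1.278220 + 0.42·1.957952 = 2.100560
w(1.26) ≈ 2.1006

2.1006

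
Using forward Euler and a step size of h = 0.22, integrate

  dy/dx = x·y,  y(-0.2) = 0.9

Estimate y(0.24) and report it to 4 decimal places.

Euler: y_{n+1} = y_n + h·f(x_n, y_n).
x=-0.200000, y=0.900000: f=-0.180000 → y ← 0.900000 + 0.22·(-0.180000) = 0.860400
x=0.020000, y=0.860400: f=0.017208 → y ← 0.860400 + 0.22·0.017208 = 0.864186
y(0.24) ≈ 0.8642

0.8642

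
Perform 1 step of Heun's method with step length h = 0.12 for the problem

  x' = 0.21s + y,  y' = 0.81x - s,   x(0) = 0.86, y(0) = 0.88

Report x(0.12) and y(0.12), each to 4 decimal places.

Heun on (x,y): k1 = f(s_n, state_n); k2 = f(s_n + h, state_n + h·k1); state_{n+1} = state_n + (h/2)·(k1 + k2).
0.000000: (0.860000, 0.880000)
  k1 = (0.880000, 0.696600)
  predictor → (0.965600, 0.963592)
  k2 = (0.988792, 0.662136)
  → (0.972128, 0.961524)
(x(0.12), y(0.12)) ≈ (0.9721, 0.9615)

0.9721, 0.9615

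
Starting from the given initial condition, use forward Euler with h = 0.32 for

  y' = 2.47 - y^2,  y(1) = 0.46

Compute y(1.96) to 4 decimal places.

1.5712

Euler: y_{n+1} = y_n + h·f(x_n, y_n).
x=1.000000, y=0.460000: f=2.258400 → y ← 0.460000 + 0.32·2.258400 = 1.182688
x=1.320000, y=1.182688: f=1.071249 → y ← 1.182688 + 0.32·1.071249 = 1.525488
x=1.640000, y=1.525488: f=0.142887 → y ← 1.525488 + 0.32·0.142887 = 1.571212
y(1.96) ≈ 1.5712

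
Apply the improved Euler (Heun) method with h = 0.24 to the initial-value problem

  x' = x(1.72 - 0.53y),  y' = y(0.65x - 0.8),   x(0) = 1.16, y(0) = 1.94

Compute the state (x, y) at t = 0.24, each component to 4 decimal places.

1.3704, 1.9475

Heun on (x,y): k1 = f(t_n, state_n); k2 = f(t_n + h, state_n + h·k1); state_{n+1} = state_n + (h/2)·(k1 + k2).
0.000000: (1.160000, 1.940000)
  k1 = (0.802488, -0.089240)
  predictor → (1.352597, 1.918582)
  k2 = (0.951080, 0.151929)
  → (1.370428, 1.947523)
(x(0.24), y(0.24)) ≈ (1.3704, 1.9475)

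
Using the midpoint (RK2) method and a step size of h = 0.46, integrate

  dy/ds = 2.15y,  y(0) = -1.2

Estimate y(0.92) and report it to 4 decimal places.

Midpoint: k1 = f(s_n, y_n); k2 = f(s_n + h/2, y_n + (h/2)·k1); y_{n+1} = y_n + h·k2.
s=0.000000, y=-1.200000:
  k1 = f(0.000000, -1.200000) = -2.580000
  k2 = f(0.230000, -1.793400) = -3.855810
  y ← -1.200000 + 0.46·(-3.855810) = -2.973673
s=0.460000, y=-2.973673:
  k1 = f(0.460000, -2.973673) = -6.393396
  k2 = f(0.690000, -4.444154) = -9.554930
  y ← -2.973673 + 0.46·(-9.554930) = -7.368941
y(0.92) ≈ -7.3689

-7.3689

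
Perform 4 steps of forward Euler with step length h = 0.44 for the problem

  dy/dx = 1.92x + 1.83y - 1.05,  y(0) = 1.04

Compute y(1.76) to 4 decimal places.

Euler: y_{n+1} = y_n + h·f(x_n, y_n).
x=0.000000, y=1.040000: f=0.853200 → y ← 1.040000 + 0.44·0.853200 = 1.415408
x=0.440000, y=1.415408: f=2.384997 → y ← 1.415408 + 0.44·2.384997 = 2.464807
x=0.880000, y=2.464807: f=5.150196 → y ← 2.464807 + 0.44·5.150196 = 4.730893
x=1.320000, y=4.730893: f=10.141934 → y ← 4.730893 + 0.44·10.141934 = 9.193344
y(1.76) ≈ 9.1933

9.1933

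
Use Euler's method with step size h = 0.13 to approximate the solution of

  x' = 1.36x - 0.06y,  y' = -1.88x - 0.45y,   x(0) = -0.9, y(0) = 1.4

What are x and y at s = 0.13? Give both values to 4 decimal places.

Euler on (x,y): x_{n+1} = x_n + h·x', y_{n+1} = y_n + h·y'.
0.000000: (-0.900000, 1.400000); f=(-1.308000, 1.062000) → (-1.070040, 1.538060)
(x(0.13), y(0.13)) ≈ (-1.0700, 1.5381)

-1.0700, 1.5381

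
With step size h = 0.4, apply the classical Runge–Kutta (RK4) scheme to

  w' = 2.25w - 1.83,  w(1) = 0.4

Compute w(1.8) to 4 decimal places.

RK4: k1 = f(x_n, w_n); k2 = f(x_n + h/2, w_n + (h/2)·k1); k3 = f(x_n + h/2, w_n + (h/2)·k2); k4 = f(x_n + h, w_n + h·k3); w_{n+1} = w_n + (h/6)·(k1 + 2k2 + 2k3 + k4).
x=1.000000, w=0.400000:
  k1 = f(1.000000, 0.400000) = -0.930000
  k2 = f(1.200000, 0.214000) = -1.348500
  k3 = f(1.200000, 0.130300) = -1.536825
  k4 = f(1.400000, -0.214730) = -2.313143
  w ← 0.400000 + (0.4/6)·(k1 + 2k2 + 2k3 + k4) = -0.200919
x=1.400000, w=-0.200919:
  k1 = f(1.400000, -0.200919) = -2.282069
  k2 = f(1.600000, -0.657333) = -3.309000
  k3 = f(1.600000, -0.862719) = -3.771119
  k4 = f(1.800000, -1.709367) = -5.676076
  w ← -0.200919 + (0.4/6)·(k1 + 2k2 + 2k3 + k4) = -1.675478
w(1.8) ≈ -1.6755

-1.6755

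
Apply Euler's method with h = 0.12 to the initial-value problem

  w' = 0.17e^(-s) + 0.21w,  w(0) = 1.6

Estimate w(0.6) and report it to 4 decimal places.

1.8981

Euler: w_{n+1} = w_n + h·f(s_n, w_n).
s=0.000000, w=1.600000: f=0.506000 → w ← 1.600000 + 0.12·0.506000 = 1.660720
s=0.120000, w=1.660720: f=0.499528 → w ← 1.660720 + 0.12·0.499528 = 1.720663
s=0.240000, w=1.720663: f=0.495066 → w ← 1.720663 + 0.12·0.495066 = 1.780071
s=0.360000, w=1.780071: f=0.492420 → w ← 1.780071 + 0.12·0.492420 = 1.839162
s=0.480000, w=1.839162: f=0.491417 → w ← 1.839162 + 0.12·0.491417 = 1.898132
w(0.6) ≈ 1.8981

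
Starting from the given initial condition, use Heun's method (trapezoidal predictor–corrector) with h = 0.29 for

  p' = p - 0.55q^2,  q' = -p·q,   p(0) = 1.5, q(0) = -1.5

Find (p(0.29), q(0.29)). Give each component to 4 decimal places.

Heun on (p,q): k1 = f(t_n, state_n); k2 = f(t_n + h, state_n + h·k1); state_{n+1} = state_n + (h/2)·(k1 + k2).
0.000000: (1.500000, -1.500000)
  k1 = (0.262500, 2.250000)
  predictor → (1.576125, -0.847500)
  k2 = (1.181084, 1.335766)
  → (1.709320, -0.980064)
(p(0.29), q(0.29)) ≈ (1.7093, -0.9801)

1.7093, -0.9801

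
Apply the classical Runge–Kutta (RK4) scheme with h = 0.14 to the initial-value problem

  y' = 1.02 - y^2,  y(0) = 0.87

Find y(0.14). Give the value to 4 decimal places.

RK4: k1 = f(t_n, y_n); k2 = f(t_n + h/2, y_n + (h/2)·k1); k3 = f(t_n + h/2, y_n + (h/2)·k2); k4 = f(t_n + h, y_n + h·k3); y_{n+1} = y_n + (h/6)·(k1 + 2k2 + 2k3 + k4).
t=0.000000, y=0.870000:
  k1 = f(0.000000, 0.870000) = 0.263100
  k2 = f(0.070000, 0.888417) = 0.230715
  k3 = f(0.070000, 0.886150) = 0.234738
  k4 = f(0.140000, 0.902863) = 0.204838
  y ← 0.870000 + (0.14/6)·(k1 + 2k2 + 2k3 + k4) = 0.902640
y(0.14) ≈ 0.9026

0.9026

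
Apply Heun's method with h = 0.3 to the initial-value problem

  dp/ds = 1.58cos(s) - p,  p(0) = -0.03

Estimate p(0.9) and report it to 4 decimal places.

0.7534

Heun: k1 = f(s_n, p_n); k2 = f(s_n + h, p_n + h·k1); p_{n+1} = p_n + (h/2)·(k1 + k2).
s=0.000000, p=-0.030000:
  k1 = f(0.000000, -0.030000) = 1.610000
  k2 = f(0.300000, 0.453000) = 1.056432
  p ← -0.030000 + (0.3/2)·(1.610000 + 1.056432) = 0.369965
s=0.300000, p=0.369965:
  k1 = f(0.300000, 0.369965) = 1.139467
  k2 = f(0.600000, 0.711805) = 0.592225
  p ← 0.369965 + (0.3/2)·(1.139467 + 0.592225) = 0.629719
s=0.600000, p=0.629719:
  k1 = f(0.600000, 0.629719) = 0.674312
  k2 = f(0.900000, 0.832012) = 0.150132
  p ← 0.629719 + (0.3/2)·(0.674312 + 0.150132) = 0.753385
p(0.9) ≈ 0.7534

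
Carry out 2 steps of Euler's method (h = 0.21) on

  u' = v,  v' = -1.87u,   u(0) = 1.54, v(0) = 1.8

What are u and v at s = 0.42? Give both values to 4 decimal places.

Euler on (u,v): u_{n+1} = u_n + h·u', v_{n+1} = v_n + h·v'.
0.000000: (1.540000, 1.800000); f=(1.800000, -2.879800) → (1.918000, 1.195242)
0.210000: (1.918000, 1.195242); f=(1.195242, -3.586660) → (2.169001, 0.442043)
(u(0.42), v(0.42)) ≈ (2.1690, 0.4420)

2.1690, 0.4420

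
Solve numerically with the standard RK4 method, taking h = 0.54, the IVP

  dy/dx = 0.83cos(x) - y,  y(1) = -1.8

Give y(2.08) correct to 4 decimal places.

RK4: k1 = f(x_n, y_n); k2 = f(x_n + h/2, y_n + (h/2)·k1); k3 = f(x_n + h/2, y_n + (h/2)·k2); k4 = f(x_n + h, y_n + h·k3); y_{n+1} = y_n + (h/6)·(k1 + 2k2 + 2k3 + k4).
x=1.000000, y=-1.800000:
  k1 = f(1.000000, -1.800000) = 2.248451
  k2 = f(1.270000, -1.192918) = 1.438831
  k3 = f(1.270000, -1.411516) = 1.657429
  k4 = f(1.540000, -0.904989) = 0.930545
  y ← -1.800000 + (0.54/6)·(k1 + 2k2 + 2k3 + k4) = -0.956564
x=1.540000, y=-0.956564:
  k1 = f(1.540000, -0.956564) = 0.982120
  k2 = f(1.810000, -0.691391) = 0.494740
  k3 = f(1.810000, -0.822984) = 0.626333
  k4 = f(2.080000, -0.618344) = 0.213734
  y ← -0.956564 + (0.54/6)·(k1 + 2k2 + 2k3 + k4) = -0.647144
y(2.08) ≈ -0.6471

-0.6471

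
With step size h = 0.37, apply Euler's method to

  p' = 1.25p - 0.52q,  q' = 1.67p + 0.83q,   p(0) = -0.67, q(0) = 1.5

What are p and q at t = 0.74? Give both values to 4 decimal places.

Euler on (p,q): p_{n+1} = p_n + h·p', q_{n+1} = q_n + h·q'.
0.000000: (-0.670000, 1.500000); f=(-1.617500, 0.126100) → (-1.268475, 1.546657)
0.370000: (-1.268475, 1.546657); f=(-2.389855, -0.834628) → (-2.152721, 1.237845)
(p(0.74), q(0.74)) ≈ (-2.1527, 1.2378)

-2.1527, 1.2378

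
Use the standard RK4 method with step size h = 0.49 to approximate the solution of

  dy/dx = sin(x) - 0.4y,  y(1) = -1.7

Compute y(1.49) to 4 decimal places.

-0.9789

RK4: k1 = f(x_n, y_n); k2 = f(x_n + h/2, y_n + (h/2)·k1); k3 = f(x_n + h/2, y_n + (h/2)·k2); k4 = f(x_n + h, y_n + h·k3); y_{n+1} = y_n + (h/6)·(k1 + 2k2 + 2k3 + k4).
x=1.000000, y=-1.700000:
  k1 = f(1.000000, -1.700000) = 1.521471
  k2 = f(1.245000, -1.327240) = 1.478292
  k3 = f(1.245000, -1.337818) = 1.482524
  k4 = f(1.490000, -0.973563) = 1.386163
  y ← -1.700000 + (0.49/6)·(k1 + 2k2 + 2k3 + k4) = -0.978943
y(1.49) ≈ -0.9789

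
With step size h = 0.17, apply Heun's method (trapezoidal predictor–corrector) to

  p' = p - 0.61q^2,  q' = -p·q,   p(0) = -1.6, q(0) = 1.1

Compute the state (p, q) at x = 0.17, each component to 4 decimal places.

-2.0700, 1.4872

Heun on (p,q): k1 = f(x_n, state_n); k2 = f(x_n + h, state_n + h·k1); state_{n+1} = state_n + (h/2)·(k1 + k2).
0.000000: (-1.600000, 1.100000)
  k1 = (-2.338100, 1.760000)
  predictor → (-1.997477, 1.399200)
  k2 = (-3.191711, 2.794870)
  → (-2.070034, 1.487164)
(p(0.17), q(0.17)) ≈ (-2.0700, 1.4872)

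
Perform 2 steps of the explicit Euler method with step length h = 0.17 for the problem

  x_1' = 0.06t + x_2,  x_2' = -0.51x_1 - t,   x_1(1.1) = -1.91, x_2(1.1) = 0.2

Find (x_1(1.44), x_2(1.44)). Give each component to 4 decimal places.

-1.8215, 0.1244

Euler on (x_1,x_2): x_1_{n+1} = x_1_n + h·x_1', x_2_{n+1} = x_2_n + h·x_2'.
1.100000: (-1.910000, 0.200000); f=(0.266000, -0.125900) → (-1.864780, 0.178597)
1.270000: (-1.864780, 0.178597); f=(0.254797, -0.318962) → (-1.821465, 0.124373)
(x_1(1.44), x_2(1.44)) ≈ (-1.8215, 0.1244)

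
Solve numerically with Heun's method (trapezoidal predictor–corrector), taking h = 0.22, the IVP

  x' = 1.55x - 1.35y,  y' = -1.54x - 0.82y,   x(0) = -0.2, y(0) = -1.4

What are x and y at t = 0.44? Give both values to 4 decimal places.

Heun on (x,y): k1 = f(t_n, state_n); k2 = f(t_n + h, state_n + h·k1); state_{n+1} = state_n + (h/2)·(k1 + k2).
0.000000: (-0.200000, -1.400000)
  k1 = (1.580000, 1.456000)
  predictor → (0.147600, -1.079680)
  k2 = (1.686348, 0.658034)
  → (0.159298, -1.167456)
0.220000: (0.159298, -1.167456)
  k1 = (1.822978, 0.711995)
  predictor → (0.560354, -1.010817)
  k2 = (2.233151, -0.034074)
  → (0.605473, -1.092885)
(x(0.44), y(0.44)) ≈ (0.6055, -1.0929)

0.6055, -1.0929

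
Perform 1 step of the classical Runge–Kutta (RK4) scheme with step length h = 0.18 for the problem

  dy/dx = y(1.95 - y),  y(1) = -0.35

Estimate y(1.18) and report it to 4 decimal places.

RK4: k1 = f(x_n, y_n); k2 = f(x_n + h/2, y_n + (h/2)·k1); k3 = f(x_n + h/2, y_n + (h/2)·k2); k4 = f(x_n + h, y_n + h·k3); y_{n+1} = y_n + (h/6)·(k1 + 2k2 + 2k3 + k4).
x=1.000000, y=-0.350000:
  k1 = f(1.000000, -0.350000) = -0.805000
  k2 = f(1.090000, -0.422450) = -1.002242
  k3 = f(1.090000, -0.440202) = -1.052171
  k4 = f(1.180000, -0.539391) = -1.342754
  y ← -0.350000 + (0.18/6)·(k1 + 2k2 + 2k3 + k4) = -0.537697
y(1.18) ≈ -0.5377

-0.5377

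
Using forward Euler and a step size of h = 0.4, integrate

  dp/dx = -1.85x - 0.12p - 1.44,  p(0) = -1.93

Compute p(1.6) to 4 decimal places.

-5.4485

Euler: p_{n+1} = p_n + h·f(x_n, p_n).
x=0.000000, p=-1.930000: f=-1.208400 → p ← -1.930000 + 0.4·(-1.208400) = -2.413360
x=0.400000, p=-2.413360: f=-1.890397 → p ← -2.413360 + 0.4·(-1.890397) = -3.169519
x=0.800000, p=-3.169519: f=-2.539658 → p ← -3.169519 + 0.4·(-2.539658) = -4.185382
x=1.200000, p=-4.185382: f=-3.157754 → p ← -4.185382 + 0.4·(-3.157754) = -5.448483
p(1.6) ≈ -5.4485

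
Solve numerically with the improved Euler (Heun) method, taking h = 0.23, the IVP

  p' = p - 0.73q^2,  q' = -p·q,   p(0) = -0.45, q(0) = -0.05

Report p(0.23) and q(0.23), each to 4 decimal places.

-0.5659, -0.0561

Heun on (p,q): k1 = f(t_n, state_n); k2 = f(t_n + h, state_n + h·k1); state_{n+1} = state_n + (h/2)·(k1 + k2).
0.000000: (-0.450000, -0.050000)
  k1 = (-0.451825, -0.022500)
  predictor → (-0.553920, -0.055175)
  k2 = (-0.556142, -0.030563)
  → (-0.565916, -0.056102)
(p(0.23), q(0.23)) ≈ (-0.5659, -0.0561)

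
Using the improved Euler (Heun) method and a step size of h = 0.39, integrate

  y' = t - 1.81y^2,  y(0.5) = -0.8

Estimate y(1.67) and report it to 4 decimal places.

-13.5199

Heun: k1 = f(t_n, y_n); k2 = f(t_n + h, y_n + h·k1); y_{n+1} = y_n + (h/2)·(k1 + k2).
t=0.500000, y=-0.800000:
  k1 = f(0.500000, -0.800000) = -0.658400
  k2 = f(0.890000, -1.056776) = -1.131364
  y ← -0.800000 + (0.39/2)·(-0.658400 + (-1.131364)) = -1.149004
t=0.890000, y=-1.149004:
  k1 = f(0.890000, -1.149004) = -1.499580
  k2 = f(1.280000, -1.733840) = -4.161225
  y ← -1.149004 + (0.39/2)·(-1.499580 + (-4.161225)) = -2.252861
t=1.280000, y=-2.252861:
  k1 = f(1.280000, -2.252861) = -7.906442
  k2 = f(1.670000, -5.336373) = -49.873153
  y ← -2.252861 + (0.39/2)·(-7.906442 + (-49.873153)) = -13.519882
y(1.67) ≈ -13.5199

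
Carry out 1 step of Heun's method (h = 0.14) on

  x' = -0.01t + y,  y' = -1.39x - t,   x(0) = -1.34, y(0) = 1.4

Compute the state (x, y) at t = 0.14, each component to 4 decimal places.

Heun on (x,y): k1 = f(t_n, state_n); k2 = f(t_n + h, state_n + h·k1); state_{n+1} = state_n + (h/2)·(k1 + k2).
0.000000: (-1.340000, 1.400000)
  k1 = (1.400000, 1.862600)
  predictor → (-1.144000, 1.660764)
  k2 = (1.659364, 1.450160)
  → (-1.125845, 1.631893)
(x(0.14), y(0.14)) ≈ (-1.1258, 1.6319)

-1.1258, 1.6319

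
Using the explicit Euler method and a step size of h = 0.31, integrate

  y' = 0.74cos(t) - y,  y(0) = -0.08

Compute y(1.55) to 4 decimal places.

0.3693

Euler: y_{n+1} = y_n + h·f(t_n, y_n).
t=0.000000, y=-0.080000: f=0.820000 → y ← -0.080000 + 0.31·0.820000 = 0.174200
t=0.310000, y=0.174200: f=0.530527 → y ← 0.174200 + 0.31·0.530527 = 0.338663
t=0.620000, y=0.338663: f=0.263607 → y ← 0.338663 + 0.31·0.263607 = 0.420381
t=0.930000, y=0.420381: f=0.022016 → y ← 0.420381 + 0.31·0.022016 = 0.427206
t=1.240000, y=0.427206: f=-0.186857 → y ← 0.427206 + 0.31·(-0.186857) = 0.369281
y(1.55) ≈ 0.3693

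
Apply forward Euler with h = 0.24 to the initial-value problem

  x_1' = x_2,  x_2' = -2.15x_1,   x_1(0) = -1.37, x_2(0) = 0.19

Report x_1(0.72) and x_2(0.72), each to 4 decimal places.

Euler on (x_1,x_2): x_1_{n+1} = x_1_n + h·x_1', x_2_{n+1} = x_2_n + h·x_2'.
0.000000: (-1.370000, 0.190000); f=(0.190000, 2.945500) → (-1.324400, 0.896920)
0.240000: (-1.324400, 0.896920); f=(0.896920, 2.847460) → (-1.109139, 1.580310)
0.480000: (-1.109139, 1.580310); f=(1.580310, 2.384649) → (-0.729865, 2.152626)
(x_1(0.72), x_2(0.72)) ≈ (-0.7299, 2.1526)

-0.7299, 2.1526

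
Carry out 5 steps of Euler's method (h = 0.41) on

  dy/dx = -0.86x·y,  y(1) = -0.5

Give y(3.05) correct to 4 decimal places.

-0.0009

Euler: y_{n+1} = y_n + h·f(x_n, y_n).
x=1.000000, y=-0.500000: f=0.430000 → y ← -0.500000 + 0.41·0.430000 = -0.323700
x=1.410000, y=-0.323700: f=0.392519 → y ← -0.323700 + 0.41·0.392519 = -0.162767
x=1.820000, y=-0.162767: f=0.254763 → y ← -0.162767 + 0.41·0.254763 = -0.058314
x=2.230000, y=-0.058314: f=0.111835 → y ← -0.058314 + 0.41·0.111835 = -0.012462
x=2.640000, y=-0.012462: f=0.028293 → y ← -0.012462 + 0.41·0.028293 = -0.000862
y(3.05) ≈ -0.0009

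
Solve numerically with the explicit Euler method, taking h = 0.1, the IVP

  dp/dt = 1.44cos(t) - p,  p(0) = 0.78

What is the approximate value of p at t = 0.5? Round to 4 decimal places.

1.0303

Euler: p_{n+1} = p_n + h·f(t_n, p_n).
t=0.000000, p=0.780000: f=0.660000 → p ← 0.780000 + 0.1·0.660000 = 0.846000
t=0.100000, p=0.846000: f=0.586806 → p ← 0.846000 + 0.1·0.586806 = 0.904681
t=0.200000, p=0.904681: f=0.506615 → p ← 0.904681 + 0.1·0.506615 = 0.955342
t=0.300000, p=0.955342: f=0.420342 → p ← 0.955342 + 0.1·0.420342 = 0.997376
t=0.400000, p=0.997376: f=0.328951 → p ← 0.997376 + 0.1·0.328951 = 1.030272
p(0.5) ≈ 1.0303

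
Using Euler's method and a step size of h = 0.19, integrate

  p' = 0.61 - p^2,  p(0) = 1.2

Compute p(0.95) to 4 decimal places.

0.8348

Euler: p_{n+1} = p_n + h·f(x_n, p_n).
x=0.000000, p=1.200000: f=-0.830000 → p ← 1.200000 + 0.19·(-0.830000) = 1.042300
x=0.190000, p=1.042300: f=-0.476389 → p ← 1.042300 + 0.19·(-0.476389) = 0.951786
x=0.380000, p=0.951786: f=-0.295897 → p ← 0.951786 + 0.19·(-0.295897) = 0.895566
x=0.570000, p=0.895566: f=-0.192038 → p ← 0.895566 + 0.19·(-0.192038) = 0.859078
x=0.760000, p=0.859078: f=-0.128016 → p ← 0.859078 + 0.19·(-0.128016) = 0.834755
p(0.95) ≈ 0.8348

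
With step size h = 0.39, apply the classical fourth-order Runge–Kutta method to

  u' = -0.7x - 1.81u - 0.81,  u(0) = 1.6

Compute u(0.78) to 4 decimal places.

RK4: k1 = f(x_n, u_n); k2 = f(x_n + h/2, u_n + (h/2)·k1); k3 = f(x_n + h/2, u_n + (h/2)·k2); k4 = f(x_n + h, u_n + h·k3); u_{n+1} = u_n + (h/6)·(k1 + 2k2 + 2k3 + k4).
x=0.000000, u=1.600000:
  k1 = f(0.000000, 1.600000) = -3.706000
  k2 = f(0.195000, 0.877330) = -2.534467
  k3 = f(0.195000, 1.105779) = -2.947960
  k4 = f(0.390000, 0.450296) = -1.898035
  u ← 1.600000 + (0.39/6)·(k1 + 2k2 + 2k3 + k4) = 0.523022
x=0.390000, u=0.523022:
  k1 = f(0.390000, 0.523022) = -2.029670
  k2 = f(0.585000, 0.127237) = -1.449798
  k3 = f(0.585000, 0.240312) = -1.654464
  k4 = f(0.780000, -0.122219) = -1.134784
  u ← 0.523022 + (0.39/6)·(k1 + 2k2 + 2k3 + k4) = -0.086221
u(0.78) ≈ -0.0862

-0.0862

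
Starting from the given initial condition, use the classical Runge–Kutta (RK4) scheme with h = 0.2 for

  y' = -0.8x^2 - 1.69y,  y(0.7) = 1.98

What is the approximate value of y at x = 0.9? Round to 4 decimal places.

RK4: k1 = f(x_n, y_n); k2 = f(x_n + h/2, y_n + (h/2)·k1); k3 = f(x_n + h/2, y_n + (h/2)·k2); k4 = f(x_n + h, y_n + h·k3); y_{n+1} = y_n + (h/6)·(k1 + 2k2 + 2k3 + k4).
x=0.700000, y=1.980000:
  k1 = f(0.700000, 1.980000) = -3.738200
  k2 = f(0.800000, 1.606180) = -3.226444
  k3 = f(0.800000, 1.657356) = -3.312931
  k4 = f(0.900000, 1.317414) = -2.874429
  y ← 1.980000 + (0.2/6)·(k1 + 2k2 + 2k3 + k4) = 1.323621
y(0.9) ≈ 1.3236

1.3236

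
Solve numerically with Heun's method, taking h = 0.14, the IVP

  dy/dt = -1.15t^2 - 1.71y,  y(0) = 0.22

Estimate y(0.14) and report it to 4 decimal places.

0.1721

Heun: k1 = f(t_n, y_n); k2 = f(t_n + h, y_n + h·k1); y_{n+1} = y_n + (h/2)·(k1 + k2).
t=0.000000, y=0.220000:
  k1 = f(0.000000, 0.220000) = -0.376200
  k2 = f(0.140000, 0.167332) = -0.308678
  y ← 0.220000 + (0.14/2)·(-0.376200 + (-0.308678)) = 0.172059
y(0.14) ≈ 0.1721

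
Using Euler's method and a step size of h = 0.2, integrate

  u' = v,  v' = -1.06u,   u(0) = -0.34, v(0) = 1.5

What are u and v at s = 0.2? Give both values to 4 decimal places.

-0.0400, 1.5721

Euler on (u,v): u_{n+1} = u_n + h·u', v_{n+1} = v_n + h·v'.
0.000000: (-0.340000, 1.500000); f=(1.500000, 0.360400) → (-0.040000, 1.572080)
(u(0.2), v(0.2)) ≈ (-0.0400, 1.5721)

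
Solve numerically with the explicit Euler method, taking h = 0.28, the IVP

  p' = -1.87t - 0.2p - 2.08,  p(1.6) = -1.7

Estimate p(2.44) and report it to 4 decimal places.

Euler: p_{n+1} = p_n + h·f(t_n, p_n).
t=1.600000, p=-1.700000: f=-4.732000 → p ← -1.700000 + 0.28·(-4.732000) = -3.024960
t=1.880000, p=-3.024960: f=-4.990608 → p ← -3.024960 + 0.28·(-4.990608) = -4.422330
t=2.160000, p=-4.422330: f=-5.234734 → p ← -4.422330 + 0.28·(-5.234734) = -5.888056
p(2.44) ≈ -5.8881

-5.8881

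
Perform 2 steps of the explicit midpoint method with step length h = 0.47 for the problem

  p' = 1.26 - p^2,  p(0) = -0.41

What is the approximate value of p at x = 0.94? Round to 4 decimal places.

0.6637

Midpoint: k1 = f(x_n, p_n); k2 = f(x_n + h/2, p_n + (h/2)·k1); p_{n+1} = p_n + h·k2.
x=0.000000, p=-0.410000:
  k1 = f(0.000000, -0.410000) = 1.091900
  k2 = f(0.235000, -0.153403) = 1.236467
  p ← -0.410000 + 0.47·1.236467 = 0.171140
x=0.470000, p=0.171140:
  k1 = f(0.470000, 0.171140) = 1.230711
  k2 = f(0.705000, 0.460357) = 1.048072
  p ← 0.171140 + 0.47·1.048072 = 0.663733
p(0.94) ≈ 0.6637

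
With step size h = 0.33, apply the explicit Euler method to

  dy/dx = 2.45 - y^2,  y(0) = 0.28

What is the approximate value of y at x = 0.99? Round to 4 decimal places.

Euler: y_{n+1} = y_n + h·f(x_n, y_n).
x=0.000000, y=0.280000: f=2.371600 → y ← 0.280000 + 0.33·2.371600 = 1.062628
x=0.330000, y=1.062628: f=1.320822 → y ← 1.062628 + 0.33·1.320822 = 1.498499
x=0.660000, y=1.498499: f=0.204500 → y ← 1.498499 + 0.33·0.204500 = 1.565984
y(0.99) ≈ 1.5660

1.5660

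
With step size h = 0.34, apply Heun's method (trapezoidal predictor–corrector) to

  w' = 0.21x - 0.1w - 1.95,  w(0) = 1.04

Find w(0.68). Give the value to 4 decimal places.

-0.2623

Heun: k1 = f(x_n, w_n); k2 = f(x_n + h, w_n + h·k1); w_{n+1} = w_n + (h/2)·(k1 + k2).
x=0.000000, w=1.040000:
  k1 = f(0.000000, 1.040000) = -2.054000
  k2 = f(0.340000, 0.341640) = -1.912764
  w ← 1.040000 + (0.34/2)·(-2.054000 + (-1.912764)) = 0.365650
x=0.340000, w=0.365650:
  k1 = f(0.340000, 0.365650) = -1.915165
  k2 = f(0.680000, -0.285506) = -1.778649
  w ← 0.365650 + (0.34/2)·(-1.915165 + (-1.778649)) = -0.262298
w(0.68) ≈ -0.2623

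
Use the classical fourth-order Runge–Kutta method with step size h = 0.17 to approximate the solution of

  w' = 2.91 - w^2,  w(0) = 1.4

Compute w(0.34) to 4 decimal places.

RK4: k1 = f(x_n, w_n); k2 = f(x_n + h/2, w_n + (h/2)·k1); k3 = f(x_n + h/2, w_n + (h/2)·k2); k4 = f(x_n + h, w_n + h·k3); w_{n+1} = w_n + (h/6)·(k1 + 2k2 + 2k3 + k4).
x=0.000000, w=1.400000:
  k1 = f(0.000000, 1.400000) = 0.950000
  k2 = f(0.085000, 1.480750) = 0.717379
  k3 = f(0.085000, 1.460977) = 0.775545
  k4 = f(0.170000, 1.531843) = 0.563458
  w ← 1.400000 + (0.17/6)·(k1 + 2k2 + 2k3 + k4) = 1.527480
x=0.170000, w=1.527480:
  k1 = f(0.170000, 1.527480) = 0.576804
  k2 = f(0.255000, 1.576509) = 0.424620
  k3 = f(0.255000, 1.563573) = 0.465239
  k4 = f(0.340000, 1.606571) = 0.328930
  w ← 1.527480 + (0.17/6)·(k1 + 2k2 + 2k3 + k4) = 1.603568
w(0.34) ≈ 1.6036

1.6036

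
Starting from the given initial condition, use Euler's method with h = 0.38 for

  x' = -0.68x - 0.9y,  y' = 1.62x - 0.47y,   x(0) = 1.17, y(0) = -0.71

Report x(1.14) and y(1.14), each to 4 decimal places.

Euler on (x,y): x_{n+1} = x_n + h·x', y_{n+1} = y_n + h·y'.
0.000000: (1.170000, -0.710000); f=(-0.156600, 2.229100) → (1.110492, 0.137058)
0.380000: (1.110492, 0.137058); f=(-0.878487, 1.734580) → (0.776667, 0.796198)
0.760000: (0.776667, 0.796198); f=(-1.244712, 0.883987) → (0.303676, 1.132114)
(x(1.14), y(1.14)) ≈ (0.3037, 1.1321)

0.3037, 1.1321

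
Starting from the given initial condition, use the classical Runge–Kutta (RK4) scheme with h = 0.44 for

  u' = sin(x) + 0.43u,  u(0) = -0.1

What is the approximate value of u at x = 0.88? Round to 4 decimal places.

RK4: k1 = f(x_n, u_n); k2 = f(x_n + h/2, u_n + (h/2)·k1); k3 = f(x_n + h/2, u_n + (h/2)·k2); k4 = f(x_n + h, u_n + h·k3); u_{n+1} = u_n + (h/6)·(k1 + 2k2 + 2k3 + k4).
x=0.000000, u=-0.100000:
  k1 = f(0.000000, -0.100000) = -0.043000
  k2 = f(0.220000, -0.109460) = 0.171162
  k3 = f(0.220000, -0.062344) = 0.191422
  k4 = f(0.440000, -0.015775) = 0.419156
  u ← -0.100000 + (0.44/6)·(k1 + 2k2 + 2k3 + k4) = -0.019236
x=0.440000, u=-0.019236:
  k1 = f(0.440000, -0.019236) = 0.417668
  k2 = f(0.660000, 0.072651) = 0.644357
  k3 = f(0.660000, 0.122522) = 0.665801
  k4 = f(0.880000, 0.273716) = 0.888437
  u ← -0.019236 + (0.44/6)·(k1 + 2k2 + 2k3 + k4) = 0.268701
u(0.88) ≈ 0.2687

0.2687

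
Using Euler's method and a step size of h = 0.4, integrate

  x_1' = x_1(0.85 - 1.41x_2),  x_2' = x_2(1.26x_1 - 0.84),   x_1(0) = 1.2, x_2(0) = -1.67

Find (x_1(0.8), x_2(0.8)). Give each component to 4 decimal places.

6.9416, -4.3312

Euler on (x_1,x_2): x_1_{n+1} = x_1_n + h·x_1', x_2_{n+1} = x_2_n + h·x_2'.
0.000000: (1.200000, -1.670000); f=(3.845640, -1.122240) → (2.738256, -2.118896)
0.400000: (2.738256, -2.118896); f=(10.508450, -5.530748) → (6.941636, -4.331195)
(x_1(0.8), x_2(0.8)) ≈ (6.9416, -4.3312)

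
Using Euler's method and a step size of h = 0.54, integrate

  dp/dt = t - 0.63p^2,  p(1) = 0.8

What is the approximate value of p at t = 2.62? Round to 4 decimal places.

Euler: p_{n+1} = p_n + h·f(t_n, p_n).
t=1.000000, p=0.800000: f=0.596800 → p ← 0.800000 + 0.54·0.596800 = 1.122272
t=1.540000, p=1.122272: f=0.746519 → p ← 1.122272 + 0.54·0.746519 = 1.525392
t=2.080000, p=1.525392: f=0.614103 → p ← 1.525392 + 0.54·0.614103 = 1.857008
p(2.62) ≈ 1.8570

1.8570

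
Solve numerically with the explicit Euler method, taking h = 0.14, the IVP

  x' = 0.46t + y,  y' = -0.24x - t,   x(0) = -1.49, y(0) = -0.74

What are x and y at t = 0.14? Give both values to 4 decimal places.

-1.5936, -0.6899

Euler on (x,y): x_{n+1} = x_n + h·x', y_{n+1} = y_n + h·y'.
0.000000: (-1.490000, -0.740000); f=(-0.740000, 0.357600) → (-1.593600, -0.689936)
(x(0.14), y(0.14)) ≈ (-1.5936, -0.6899)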